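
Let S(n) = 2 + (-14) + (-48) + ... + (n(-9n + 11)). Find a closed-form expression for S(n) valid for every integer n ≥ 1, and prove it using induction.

S(n) = -n(n + 1)(3n - 4)

We claim S(n) = -n(n + 1)(3n - 4) for all n ≥ 1.
Base step (n = 1): S(1) = 2, and the closed form gives 2. They agree.
For the inductive step, assume it holds for an arbitrary r ≥ 1, so S(r) = r(-3r^2 + r + 4).
Then S(r+1) = S(r) + (-(r + 1)(9r - 2)) = (r(-3r^2 + r + 4)) + (-(r + 1)(9r - 2)).
Simplifying, S(r+1) = -(r + 1)(r + 2)(3r - 1) = -(r+1)((r+1) + 1)(3(r+1) - 4),
which is the closed form with n = r+1.
By the principle of mathematical induction, the result holds for all n ≥ 1.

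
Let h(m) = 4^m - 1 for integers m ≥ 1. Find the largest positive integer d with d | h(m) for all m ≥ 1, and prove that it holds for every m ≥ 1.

Computing the first values: h(1) = 3 and h(2) = 15; gcd(3, 15) = 3, so d ≤ 3.
We prove 3 | 4^m - 1 for all m ≥ 1 by induction on m.
Base step (m = 1): h(1) = 3 = 3·(1), so 3 | h(1).
Inductive step: assume the claim holds for m = p, i.e. 3 | h(p). Then
4^{p+1} − 1^{p+1} = 4·4^p − 1·1^p = 4·(4^p − 1^p) + (3)·1^p. The first term is divisible by 3 by the inductive hypothesis, and the second term (3)·1^p is divisible by 3 since 3 | 3. Hence 3 | h(p+1).
By induction, the statement is established for all m ≥ 1.
Therefore the largest such d is 3.

d = 3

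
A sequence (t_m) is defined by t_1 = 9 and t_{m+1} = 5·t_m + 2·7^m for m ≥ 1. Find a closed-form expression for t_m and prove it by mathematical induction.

Computing the first terms: t_1 = 9, t_2 = 59, t_3 = 393. This suggests t_m = 2·5^(m - 1) + 7^m.
For the base case m = 1: the formula gives 9 = 9 = t_1.
Inductive step: assume the claim holds for m = k, so t_k = 2·5^(k - 1) + 7^k.
Then t_{k+1} = 5·t_k + 2·7^k = 5·(2·5^(k - 1) + 7^k) + 2·7^k = 2·5^k + 7^(k + 1) = 2·5^((k+1) - 1) + 7^(k+1),
which is the claimed formula at m = k+1.
By the principle of mathematical induction, the result holds for all m ≥ 1.

t_m = 2·5^(m - 1) + 7^m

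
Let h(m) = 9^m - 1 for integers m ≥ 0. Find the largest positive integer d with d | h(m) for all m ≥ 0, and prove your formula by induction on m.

d = 8

Computing the first values: h(0) = 0 and h(1) = 8; gcd(0, 8) = 8, so d ≤ 8.
We prove 8 | 9^m - 1 for all m ≥ 0 by induction on m.
Base case (m = 0): h(0) = 0 = 8·(0), so 8 | h(0).
Inductive step: suppose the statement holds for some i ≥ 0, i.e. 8 | h(i). Then
h(i+1) = 9^(i+1) - 1 = 9·(9^i - 1) + 8 = 9·h(i) + 8. The first term is divisible by 8 by the inductive hypothesis, and 8 is divisible by 8. Hence 8 | h(i+1).
By induction, the statement is established for all m ≥ 0.
Therefore the largest such d is 8.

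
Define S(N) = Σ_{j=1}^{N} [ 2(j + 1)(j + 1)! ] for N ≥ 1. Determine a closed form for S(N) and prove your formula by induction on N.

S(N) = 2(N + 2)! - 4

We claim S(N) = 2(N + 2)! - 4 for all N ≥ 1.
When N = 1: S(1) = 8, and the closed form gives 8. They agree.
Inductive step: suppose the statement holds for some j ≥ 1, so S(j) = 2(j + 2)! - 4.
Then S(j+1) = S(j) + (2(j + 2)(j + 2)!) = (2(j + 2)! - 4) + (2(j + 2)(j + 2)!).
Simplifying, S(j+1) = 2((j+1) + 2)! - 4,
which is the closed form with N = j+1.
Hence, by induction on N, the claim holds for every N ≥ 1.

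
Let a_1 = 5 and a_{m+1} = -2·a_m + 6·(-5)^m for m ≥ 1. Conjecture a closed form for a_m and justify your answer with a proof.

a_m = -5(-2)^(m - 1) - 2(-5)^m

Computing the first terms: a_1 = 5, a_2 = -40, a_3 = 230. This suggests a_m = -5(-2)^(m - 1) - 2(-5)^m.
When m = 1: the formula gives 5 = 5 = a_1.
Suppose the result is true for m = j, so a_j = -5(-2)^(j - 1) - 2(-5)^j.
Then a_{j+1} = -2·a_j + 6·(-5)^j = -2·(-5(-2)^(j - 1) - 2(-5)^j) + 6·(-5)^j = -5(-2)^j - 2(-5)^(j + 1) = -5(-2)^((j+1) - 1) - 2(-5)^(j+1),
which is the claimed formula at m = j+1.
By the principle of mathematical induction, the result holds for all m ≥ 1.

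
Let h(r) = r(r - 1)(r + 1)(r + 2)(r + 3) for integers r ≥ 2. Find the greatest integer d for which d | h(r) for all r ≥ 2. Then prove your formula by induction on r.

Computing the first values: h(2) = 120 and h(3) = 720; gcd(120, 720) = 120, so d ≤ 120.
We prove 120 | r(r - 1)(r + 1)(r + 2)(r + 3) for all r ≥ 2 by induction on r.
For the base case r = 2: h(2) = 120 = 120·(1), so 120 | h(2).
Suppose the result is true for r = p, i.e. 120 | h(p). Then
h(p+1) − h(p) = p·(p+1)·(p+2)·(p+3)·(p+4) − (p-1)·p·(p+1)·(p+2)·(p+3) = p·(p+1)·(p+2)·(p+3)·[(p+4) − (p-1)] = 5·p·(p+1)·(p+2)·(p+3). The product of 4 consecutive integers is divisible by (4)! = 24, so h(p+1) − h(p) is divisible by 5·24 = 120. By the inductive hypothesis 120 | h(p), hence 120 | h(p+1).
Hence, by induction on r, the claim holds for every r ≥ 2.
Therefore the largest such d is 120.

d = 120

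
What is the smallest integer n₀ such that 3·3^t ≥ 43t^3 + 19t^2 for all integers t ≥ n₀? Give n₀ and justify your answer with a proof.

n₀ = 9

At t = 8: 19683 < 23232, so the inequality fails and n₀ ≥ 9. We prove 3·3^t ≥ 43t^3 + 19t^2 for all t ≥ 9.
Base case (t = 9): 3·3^t = 59049 and 43t^3 + 19t^2 = 32886, so 59049 ≥ 32886.
For the inductive step, assume it holds for an arbitrary p ≥ 9, so 3·3^p ≥ 43p^3 + 19p^2.
Then 3·3^(p + 1) = 3·(3·3^p) ≥ 3·(43p^3 + 19p^2).
Also, for p ≥ 9 we have 3·(43p^3 + 19p^2) ≥ 43(p+1)^3 + 19(p+1)^2, since 3·(43p^3 + 19p^2) − (43(p+1)^3 + 19(p+1)^2) = 86p^3 - 91p^2 - 167p - 62, which is nonnegative for all p ≥ 9.
Combining, 3·3^(p + 1) ≥ 43(p+1)^3 + 19(p+1)^2.
By induction, the statement is established for all t ≥ 9.
Hence the smallest such n₀ is 9.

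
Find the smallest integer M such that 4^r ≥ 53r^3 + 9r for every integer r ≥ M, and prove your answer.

M = 8

At r = 7: 16384 < 18242, so the inequality fails and M ≥ 8. We prove 4^r ≥ 53r^3 + 9r for all r ≥ 8.
Base case (r = 8): 4^r = 65536 and 53r^3 + 9r = 27208, so 65536 ≥ 27208.
For the inductive step, assume it holds for an arbitrary i ≥ 8, so 4^i ≥ 53i^3 + 9i.
Then 4^(i + 1) = 4·(4^i) ≥ 4·(53i^3 + 9i).
Also, for i ≥ 8 we have 4·(53i^3 + 9i) ≥ 53(i+1)^3 + 9(i+1), since 4·(53i^3 + 9i) − (53(i+1)^3 + 9(i+1)) = 159i^3 - 159i^2 - 132i - 62, which is nonnegative for all i ≥ 8.
Combining, 4^(i + 1) ≥ 53(i+1)^3 + 9(i+1).
By the principle of mathematical induction, the result holds for all r ≥ 8.
Hence the smallest such M is 8.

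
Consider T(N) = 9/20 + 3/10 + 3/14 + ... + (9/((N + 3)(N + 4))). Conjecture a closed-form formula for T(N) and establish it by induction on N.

T(N) = 9N/(4(N + 4))

We claim T(N) = 9N/(4(N + 4)) for all N ≥ 1.
For the base case N = 1: T(1) = 9/20, and the closed form gives 9/20. They agree.
Inductive step: suppose the statement holds for some p ≥ 1, so T(p) = 9p/(4(p + 4)).
Then T(p+1) = T(p) + (9/((p + 4)(p + 5))) = (9p/(4(p + 4))) + (9/((p + 4)(p + 5))).
Simplifying, T(p+1) = 9(p + 1)/(4(p + 5)) = 9(p+1)/(4((p+1) + 4)),
which is the closed form with N = p+1.
Hence, by induction on N, the claim holds for every N ≥ 1.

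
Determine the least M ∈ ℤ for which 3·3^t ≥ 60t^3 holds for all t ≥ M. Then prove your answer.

At t = 8: 19683 < 30720, so the inequality fails and M ≥ 9. We prove 3·3^t ≥ 60t^3 for all t ≥ 9.
When t = 9: 3·3^t = 59049 and 60t^3 = 43740, so 59049 ≥ 43740.
Inductive step: assume the claim holds for t = i, so 3·3^i ≥ 60i^3.
Then 3·3^(i + 1) = 3·(3·3^i) ≥ 3·(60i^3).
Also, for i ≥ 9 we have 3·(60i^3) ≥ 60(i+1)^3, since 3 ≥ (1 + 1/i)^3 for all i ≥ 9.
Combining, 3·3^(i + 1) ≥ 60(i+1)^3.
This completes the induction.
Hence the smallest such M is 9.

M = 9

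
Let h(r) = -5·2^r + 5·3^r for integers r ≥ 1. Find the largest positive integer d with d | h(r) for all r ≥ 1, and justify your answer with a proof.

d = 5

Computing the first values: h(1) = 5 and h(2) = 25; gcd(5, 25) = 5, so d ≤ 5.
We prove 5 | -5·2^r + 5·3^r for all r ≥ 1 by induction on r.
When r = 1: h(1) = 5 = 5·(1), so 5 | h(1).
For the inductive step, assume it holds for an arbitrary m ≥ 1, i.e. 5 | h(m). Then
h(m+1) − 3·h(m) = (-5·2^(m+1) + 5·3^(m+1)) − 3·(-5·2^m + 5·3^m) = (-5)·2^m·(2 − 3) = (5)·2^m. Since 5 | h(m) by the inductive hypothesis, 5 | 3·h(m); and 5 | 5 since 5 = 5·1. Therefore 5 | h(m+1).
Hence, by induction on r, the claim holds for every r ≥ 1.
Therefore the largest such d is 5.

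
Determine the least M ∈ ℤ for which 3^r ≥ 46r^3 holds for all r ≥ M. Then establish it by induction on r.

At r = 9: 19683 < 33534, so the inequality fails and M ≥ 10. We prove 3^r ≥ 46r^3 for all r ≥ 10.
Base case (r = 10): 3^r = 59049 and 46r^3 = 46000, so 59049 ≥ 46000.
Inductive step: assume the claim holds for r = p, so 3^p ≥ 46p^3.
Then 3^(p + 1) = 3·(3^p) ≥ 3·(46p^3).
Also, for p ≥ 10 we have 3·(46p^3) ≥ 46(p+1)^3, since 3 ≥ (1 + 1/p)^3 for all p ≥ 10.
Combining, 3^(p + 1) ≥ 46(p+1)^3.
This completes the induction.
Hence the smallest such M is 10.

M = 10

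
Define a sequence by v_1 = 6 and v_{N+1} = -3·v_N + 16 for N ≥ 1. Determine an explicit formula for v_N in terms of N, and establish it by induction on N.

v_N = 2(-3)^(N - 1) + 4

Computing the first terms: v_1 = 6, v_2 = -2, v_3 = 22. This suggests v_N = 2(-3)^(N - 1) + 4.
Base case (N = 1): the formula gives 6 = 6 = v_1.
Inductive step: suppose the statement holds for some k ≥ 1, so v_k = 2(-3)^(k - 1) + 4.
Then v_{k+1} = -3·v_k + 16 = -3·(2(-3)^(k - 1) + 4) + 16 = 2(-3)^k + 4 = 2(-3)^((k+1) - 1) + 4,
which is the claimed formula at N = k+1.
By induction, the statement is established for all N ≥ 1.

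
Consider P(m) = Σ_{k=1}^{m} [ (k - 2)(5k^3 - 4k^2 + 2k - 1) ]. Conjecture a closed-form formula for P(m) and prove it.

P(m) = m(m^4 - m^3 - 2m^2 - m + 1)

We claim P(m) = m(m^4 - m^3 - 2m^2 - m + 1) for all m ≥ 1.
When m = 1: P(1) = -2, and the closed form gives -2. They agree.
For the inductive step, assume it holds for an arbitrary k ≥ 1, so P(k) = k(k^4 - k^3 - 2k^2 - k + 1).
Then P(k+1) = P(k) + (5k^4 + 6k^3 - 2k^2 - 7k - 2) = (k(k^4 - k^3 - 2k^2 - k + 1)) + (5k^4 + 6k^3 - 2k^2 - 7k - 2).
Simplifying, P(k+1) = (k + 1)(k^4 + 3k^3 + k^2 - 4k - 2) = (k+1)((k+1)^4 - (k+1)^3 - 2(k+1)^2 - (k+1) + 1),
which is the closed form with m = k+1.
Hence, by induction on m, the claim holds for every m ≥ 1.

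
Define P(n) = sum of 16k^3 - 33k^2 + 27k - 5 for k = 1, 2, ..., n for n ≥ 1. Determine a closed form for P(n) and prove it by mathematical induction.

We claim P(n) = n(4n^3 - 3n^2 + n + 3) for all n ≥ 1.
Base step (n = 1): P(1) = 5, and the closed form gives 5. They agree.
Suppose the result is true for n = k, so P(k) = k(4k^3 - 3k^2 + k + 3).
Then P(k+1) = P(k) + (16k^3 + 15k^2 + 9k + 5) = (k(4k^3 - 3k^2 + k + 3)) + (16k^3 + 15k^2 + 9k + 5).
Simplifying, P(k+1) = (k + 1)(4k^3 + 9k^2 + 7k + 5) = (k+1)(4(k+1)^3 - 3(k+1)^2 + (k+1) + 3),
which is the closed form with n = k+1.
By induction, the statement is established for all n ≥ 1.

P(n) = n(4n^3 - 3n^2 + n + 3)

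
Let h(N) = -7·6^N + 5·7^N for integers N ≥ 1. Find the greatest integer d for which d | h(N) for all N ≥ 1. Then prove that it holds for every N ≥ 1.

Computing the first values: h(1) = -7 and h(2) = -7; gcd(-7, -7) = 7, so d ≤ 7.
We prove 7 | -7·6^N + 5·7^N for all N ≥ 1 by induction on N.
Base case (N = 1): h(1) = -7 = 7·(-1), so 7 | h(1).
Inductive step: assume the claim holds for N = r, i.e. 7 | h(r). Then
h(r+1) − 7·h(r) = (-7·6^(r+1) + 5·7^(r+1)) − 7·(-7·6^r + 5·7^r) = (-7)·6^r·(6 − 7) = (7)·6^r. Since 7 | h(r) by the inductive hypothesis, 7 | 7·h(r); and 7 | 7 since 7 = 7·1. Therefore 7 | h(r+1).
By induction, the statement is established for all N ≥ 1.
Therefore the largest such d is 7.

d = 7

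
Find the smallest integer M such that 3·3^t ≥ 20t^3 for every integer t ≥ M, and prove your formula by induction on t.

At t = 7: 6561 < 6860, so the inequality fails and M ≥ 8. We prove 3·3^t ≥ 20t^3 for all t ≥ 8.
Base step (t = 8): 3·3^t = 19683 and 20t^3 = 10240, so 19683 ≥ 10240.
Inductive step: assume the claim holds for t = p, so 3·3^p ≥ 20p^3.
Then 3·3^(p + 1) = 3·(3·3^p) ≥ 3·(20p^3).
Also, for p ≥ 8 we have 3·(20p^3) ≥ 20(p+1)^3, since 3 ≥ (1 + 1/p)^3 for all p ≥ 8.
Combining, 3·3^(p + 1) ≥ 20(p+1)^3.
This completes the induction.
Hence the smallest such M is 8.

M = 8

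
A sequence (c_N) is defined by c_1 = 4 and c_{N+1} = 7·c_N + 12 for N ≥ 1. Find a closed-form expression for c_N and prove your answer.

Computing the first terms: c_1 = 4, c_2 = 40, c_3 = 292. This suggests c_N = 6·7^(N - 1) - 2.
When N = 1: the formula gives 4 = 4 = c_1.
Inductive step: assume the claim holds for N = i, so c_i = 6·7^(i - 1) - 2.
Then c_{i+1} = 7·c_i + 12 = 7·(6·7^(i - 1) - 2) + 12 = 6·7^i - 2 = 6·7^((i+1) - 1) - 2,
which is the claimed formula at N = i+1.
This completes the induction.

c_N = 6·7^(N - 1) - 2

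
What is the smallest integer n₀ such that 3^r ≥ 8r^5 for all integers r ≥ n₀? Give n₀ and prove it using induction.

At r = 13: 1594323 < 2970344, so the inequality fails and n₀ ≥ 14. We prove 3^r ≥ 8r^5 for all r ≥ 14.
When r = 14: 3^r = 4782969 and 8r^5 = 4302592, so 4782969 ≥ 4302592.
Suppose the result is true for r = j, so 3^j ≥ 8j^5.
Then 3^(j + 1) = 3·(3^j) ≥ 3·(8j^5).
Also, for j ≥ 14 we have 3·(8j^5) ≥ 8(j+1)^5, since 3 ≥ (1 + 1/j)^5 for all j ≥ 14.
Combining, 3^(j + 1) ≥ 8(j+1)^5.
By the principle of mathematical induction, the result holds for all r ≥ 14.
Hence the smallest such n₀ is 14.

n₀ = 14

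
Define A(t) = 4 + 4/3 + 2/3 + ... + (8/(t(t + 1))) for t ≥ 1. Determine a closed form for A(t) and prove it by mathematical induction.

A(t) = 8t/(t + 1)

We claim A(t) = 8t/(t + 1) for all t ≥ 1.
Base step (t = 1): A(1) = 4, and the closed form gives 4. They agree.
Inductive step: suppose the statement holds for some r ≥ 1, so A(r) = 8r/(r + 1).
Then A(r+1) = A(r) + (8/((r + 1)(r + 2))) = (8r/(r + 1)) + (8/((r + 1)(r + 2))).
Simplifying, A(r+1) = 8(r + 1)/(r + 2) = 8(r+1)/((r+1) + 1),
which is the closed form with t = r+1.
This completes the induction.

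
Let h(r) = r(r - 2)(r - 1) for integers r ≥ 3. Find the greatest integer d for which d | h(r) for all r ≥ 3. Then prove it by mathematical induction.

Computing the first values: h(3) = 6 and h(4) = 24; gcd(6, 24) = 6, so d ≤ 6.
We prove 6 | r(r - 2)(r - 1) for all r ≥ 3 by induction on r.
Base step (r = 3): h(3) = 6 = 6·(1), so 6 | h(3).
Suppose the result is true for r = k, i.e. 6 | h(k). Then
h(k+1) − h(k) = (k-1)·k·(k+1) − (k-2)·(k-1)·k = (k-1)·k·[(k+1) − (k-2)] = 3·(k-1)·k. The product of 2 consecutive integers is divisible by (2)! = 2, so h(k+1) − h(k) is divisible by 3·2 = 6. By the inductive hypothesis 6 | h(k), hence 6 | h(k+1).
Hence, by induction on r, the claim holds for every r ≥ 3.
Therefore the largest such d is 6.

d = 6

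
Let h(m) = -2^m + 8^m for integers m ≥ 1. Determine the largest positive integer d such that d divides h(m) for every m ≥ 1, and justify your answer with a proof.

d = 6

Computing the first values: h(1) = 6 and h(2) = 60; gcd(6, 60) = 6, so d ≤ 6.
We prove 6 | -2^m + 8^m for all m ≥ 1 by induction on m.
When m = 1: h(1) = 6 = 6·(1), so 6 | h(1).
For the inductive step, assume it holds for an arbitrary r ≥ 1, i.e. 6 | h(r). Then
8^{r+1} − 2^{r+1} = 8·8^r − 2·2^r = 8·(8^r − 2^r) + (6)·2^r. The first term is divisible by 6 by the inductive hypothesis, and the second term (6)·2^r is divisible by 6 since 6 | 6. Hence 6 | h(r+1).
Hence, by induction on m, the claim holds for every m ≥ 1.
Therefore the largest such d is 6.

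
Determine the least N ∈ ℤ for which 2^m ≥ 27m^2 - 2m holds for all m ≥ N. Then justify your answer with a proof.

At m = 11: 2048 < 3245, so the inequality fails and N ≥ 12. We prove 2^m ≥ 27m^2 - 2m for all m ≥ 12.
For the base case m = 12: 2^m = 4096 and 27m^2 - 2m = 3864, so 4096 ≥ 3864.
Inductive step: assume the claim holds for m = r, so 2^r ≥ 27r^2 - 2r.
Then 2^(r + 1) = 2·(2^r) ≥ 2·(27r^2 - 2r).
Also, for r ≥ 12 we have 2·(27r^2 - 2r) ≥ 27(r+1)^2 - 2(r+1), since 2·(27r^2 - 2r) − (27(r+1)^2 - 2(r+1)) = 27r^2 - 56r - 25, which is nonnegative for all r ≥ 12.
Combining, 2^(r + 1) ≥ 27(r+1)^2 - 2(r+1).
This completes the induction.
Hence the smallest such N is 12.

N = 12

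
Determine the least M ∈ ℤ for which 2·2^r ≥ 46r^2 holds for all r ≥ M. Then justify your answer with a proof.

M = 12

At r = 11: 4096 < 5566, so the inequality fails and M ≥ 12. We prove 2·2^r ≥ 46r^2 for all r ≥ 12.
Base step (r = 12): 2·2^r = 8192 and 46r^2 = 6624, so 8192 ≥ 6624.
Inductive step: suppose the statement holds for some p ≥ 12, so 2·2^p ≥ 46p^2.
Then 2·2^(p + 1) = 2·(2·2^p) ≥ 2·(46p^2).
Also, for p ≥ 12 we have 2·(46p^2) ≥ 46(p+1)^2, since 2 ≥ (1 + 1/p)^2 for all p ≥ 12.
Combining, 2·2^(p + 1) ≥ 46(p+1)^2.
Hence, by induction on r, the claim holds for every r ≥ 12.
Hence the smallest such M is 12.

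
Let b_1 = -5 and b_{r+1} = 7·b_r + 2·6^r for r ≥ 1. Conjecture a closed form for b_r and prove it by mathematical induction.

b_r = -2·6^r + 7^r

Computing the first terms: b_1 = -5, b_2 = -23, b_3 = -89. This suggests b_r = -2·6^r + 7^r.
Base case (r = 1): the formula gives -5 = -5 = b_1.
For the inductive step, assume it holds for an arbitrary m ≥ 1, so b_m = -2·6^m + 7^m.
Then b_{m+1} = 7·b_m + 2·6^m = 7·(-2·6^m + 7^m) + 2·6^m = -2·6^(m + 1) + 7^(m + 1),
which is the claimed formula at r = m+1.
By induction, the statement is established for all r ≥ 1.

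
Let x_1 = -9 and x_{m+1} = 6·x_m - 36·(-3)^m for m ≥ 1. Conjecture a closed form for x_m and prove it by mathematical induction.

x_m = 4(-3)^m + 3·6^(m - 1)

Computing the first terms: x_1 = -9, x_2 = 54, x_3 = 0. This suggests x_m = 4(-3)^m + 3·6^(m - 1).
When m = 1: the formula gives -9 = -9 = x_1.
For the inductive step, assume it holds for an arbitrary r ≥ 1, so x_r = 4(-3)^r + 3·6^(r - 1).
Then x_{r+1} = 6·x_r - 36·(-3)^r = 6·(4(-3)^r + 3·6^(r - 1)) - 36·(-3)^r = 4(-3)^(r + 1) + 3·6^r = 4(-3)^(r+1) + 3·6^((r+1) - 1),
which is the claimed formula at m = r+1.
By induction, the statement is established for all m ≥ 1.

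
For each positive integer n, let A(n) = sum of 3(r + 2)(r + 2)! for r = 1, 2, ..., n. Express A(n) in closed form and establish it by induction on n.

A(n) = 3(n + 3)! - 18

We claim A(n) = 3(n + 3)! - 18 for all n ≥ 1.
For the base case n = 1: A(1) = 54, and the closed form gives 54. They agree.
Suppose the result is true for n = r, so A(r) = 3(r + 3)! - 18.
Then A(r+1) = A(r) + (3(r + 3)(r + 3)!) = (3(r + 3)! - 18) + (3(r + 3)(r + 3)!).
Simplifying, A(r+1) = 3((r+1) + 3)! - 18,
which is the closed form with n = r+1.
By the principle of mathematical induction, the result holds for all n ≥ 1.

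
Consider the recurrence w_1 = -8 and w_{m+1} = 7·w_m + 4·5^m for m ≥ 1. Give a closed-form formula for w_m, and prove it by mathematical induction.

Computing the first terms: w_1 = -8, w_2 = -36, w_3 = -152. This suggests w_m = -2·5^m + 2·7^(m - 1).
Base step (m = 1): the formula gives -8 = -8 = w_1.
Suppose the result is true for m = i, so w_i = -2·5^i + 2·7^(i - 1).
Then w_{i+1} = 7·w_i + 4·5^i = 7·(-2·5^i + 2·7^(i - 1)) + 4·5^i = -2·5^(i + 1) + 2·7^i = -2·5^(i+1) + 2·7^((i+1) - 1),
which is the claimed formula at m = i+1.
By the principle of mathematical induction, the result holds for all m ≥ 1.

w_m = -2·5^m + 2·7^(m - 1)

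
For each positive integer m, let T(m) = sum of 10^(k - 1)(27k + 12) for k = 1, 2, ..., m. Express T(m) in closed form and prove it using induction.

T(m) = 10^m(3m + 1) - 1

We claim T(m) = 10^m(3m + 1) - 1 for all m ≥ 1.
For the base case m = 1: T(1) = 39, and the closed form gives 39. They agree.
Inductive step: assume the claim holds for m = k, so T(k) = 10^k(3k + 1) - 1.
Then T(k+1) = T(k) + (10^k(27k + 39)) = (10^k(3k + 1) - 1) + (10^k(27k + 39)).
Simplifying, T(k+1) = 30·10^k·k + 40·10^k - 1 = 10^(k+1)(3(k+1) + 1) - 1,
which is the closed form with m = k+1.
By induction, the statement is established for all m ≥ 1.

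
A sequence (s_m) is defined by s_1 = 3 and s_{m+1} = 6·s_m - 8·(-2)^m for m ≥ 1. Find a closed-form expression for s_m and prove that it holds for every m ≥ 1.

Computing the first terms: s_1 = 3, s_2 = 34, s_3 = 172. This suggests s_m = (-2)^m + 5·6^(m - 1).
For the base case m = 1: the formula gives 3 = 3 = s_1.
For the inductive step, assume it holds for an arbitrary r ≥ 1, so s_r = (-2)^r + 5·6^(r - 1).
Then s_{r+1} = 6·s_r - 8·(-2)^r = 6·((-2)^r + 5·6^(r - 1)) - 8·(-2)^r = (-2)^(r + 1) + 5·6^r = (-2)^(r+1) + 5·6^((r+1) - 1),
which is the claimed formula at m = r+1.
Hence, by induction on m, the claim holds for every m ≥ 1.

s_m = (-2)^m + 5·6^(m - 1)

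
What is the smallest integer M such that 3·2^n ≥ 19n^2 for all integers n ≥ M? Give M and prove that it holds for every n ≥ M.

M = 10

At n = 9: 1536 < 1539, so the inequality fails and M ≥ 10. We prove 3·2^n ≥ 19n^2 for all n ≥ 10.
When n = 10: 3·2^n = 3072 and 19n^2 = 1900, so 3072 ≥ 1900.
Inductive step: assume the claim holds for n = r, so 3·2^r ≥ 19r^2.
Then 3·2^(r + 1) = 2·(3·2^r) ≥ 2·(19r^2).
Also, for r ≥ 10 we have 2·(19r^2) ≥ 19(r+1)^2, since 2 ≥ (1 + 1/r)^2 for all r ≥ 10.
Combining, 3·2^(r + 1) ≥ 19(r+1)^2.
Hence, by induction on n, the claim holds for every n ≥ 10.
Hence the smallest such M is 10.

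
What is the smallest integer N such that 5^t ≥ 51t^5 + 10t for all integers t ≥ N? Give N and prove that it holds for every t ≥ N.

At t = 9: 1953125 < 3011589, so the inequality fails and N ≥ 10. We prove 5^t ≥ 51t^5 + 10t for all t ≥ 10.
Base step (t = 10): 5^t = 9765625 and 51t^5 + 10t = 5100100, so 9765625 ≥ 5100100.
For the inductive step, assume it holds for an arbitrary j ≥ 10, so 5^j ≥ 51j^5 + 10j.
Then 5^(j + 1) = 5·(5^j) ≥ 5·(51j^5 + 10j).
Also, for j ≥ 10 we have 5·(51j^5 + 10j) ≥ 51(j+1)^5 + 10(j+1), since 5·(51j^5 + 10j) − (51(j+1)^5 + 10(j+1)) = 204j^5 - 255j^4 - 510j^3 - 510j^2 - 215j - 61, which is nonnegative for all j ≥ 10.
Combining, 5^(j + 1) ≥ 51(j+1)^5 + 10(j+1).
By the principle of mathematical induction, the result holds for all t ≥ 10.
Hence the smallest such N is 10.

N = 10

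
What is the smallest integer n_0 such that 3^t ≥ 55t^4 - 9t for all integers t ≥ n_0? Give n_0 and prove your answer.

n_0 = 13

At t = 12: 531441 < 1140372, so the inequality fails and n_0 ≥ 13. We prove 3^t ≥ 55t^4 - 9t for all t ≥ 13.
For the base case t = 13: 3^t = 1594323 and 55t^4 - 9t = 1570738, so 1594323 ≥ 1570738.
Inductive step: suppose the statement holds for some i ≥ 13, so 3^i ≥ 55i^4 - 9i.
Then 3^(i + 1) = 3·(3^i) ≥ 3·(55i^4 - 9i).
Also, for i ≥ 13 we have 3·(55i^4 - 9i) ≥ 55(i+1)^4 - 9(i+1), since 3·(55i^4 - 9i) − (55(i+1)^4 - 9(i+1)) = 110i^4 - 220i^3 - 330i^2 - 238i - 46, which is nonnegative for all i ≥ 13.
Combining, 3^(i + 1) ≥ 55(i+1)^4 - 9(i+1).
Hence, by induction on t, the claim holds for every t ≥ 13.
Hence the smallest such n_0 is 13.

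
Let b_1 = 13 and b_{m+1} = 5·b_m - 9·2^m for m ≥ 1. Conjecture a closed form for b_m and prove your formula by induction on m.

Computing the first terms: b_1 = 13, b_2 = 47, b_3 = 199. This suggests b_m = 3·2^m + 7·5^(m - 1).
For the base case m = 1: the formula gives 13 = 13 = b_1.
For the inductive step, assume it holds for an arbitrary j ≥ 1, so b_j = 3·2^j + 7·5^(j - 1).
Then b_{j+1} = 5·b_j - 9·2^j = 5·(3·2^j + 7·5^(j - 1)) - 9·2^j = 3·2^(j + 1) + 7·5^j = 3·2^(j+1) + 7·5^((j+1) - 1),
which is the claimed formula at m = j+1.
Hence, by induction on m, the claim holds for every m ≥ 1.

b_m = 3·2^m + 7·5^(m - 1)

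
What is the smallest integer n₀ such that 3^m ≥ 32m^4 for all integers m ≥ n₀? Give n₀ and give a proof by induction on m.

At m = 12: 531441 < 663552, so the inequality fails and n₀ ≥ 13. We prove 3^m ≥ 32m^4 for all m ≥ 13.
Base case (m = 13): 3^m = 1594323 and 32m^4 = 913952, so 1594323 ≥ 913952.
For the inductive step, assume it holds for an arbitrary i ≥ 13, so 3^i ≥ 32i^4.
Then 3^(i + 1) = 3·(3^i) ≥ 3·(32i^4).
Also, for i ≥ 13 we have 3·(32i^4) ≥ 32(i+1)^4, since 3 ≥ (1 + 1/i)^4 for all i ≥ 13.
Combining, 3^(i + 1) ≥ 32(i+1)^4.
By induction, the statement is established for all m ≥ 13.
Hence the smallest such n₀ is 13.

n₀ = 13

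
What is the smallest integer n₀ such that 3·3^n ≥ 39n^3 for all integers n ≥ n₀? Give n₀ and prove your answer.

n₀ = 9

At n = 8: 19683 < 19968, so the inequality fails and n₀ ≥ 9. We prove 3·3^n ≥ 39n^3 for all n ≥ 9.
Base step (n = 9): 3·3^n = 59049 and 39n^3 = 28431, so 59049 ≥ 28431.
Suppose the result is true for n = j, so 3·3^j ≥ 39j^3.
Then 3·3^(j + 1) = 3·(3·3^j) ≥ 3·(39j^3).
Also, for j ≥ 9 we have 3·(39j^3) ≥ 39(j+1)^3, since 3 ≥ (1 + 1/j)^3 for all j ≥ 9.
Combining, 3·3^(j + 1) ≥ 39(j+1)^3.
This completes the induction.
Hence the smallest such n₀ is 9.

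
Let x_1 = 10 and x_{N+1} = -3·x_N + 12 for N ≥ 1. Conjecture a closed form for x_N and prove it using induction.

x_N = 7(-3)^(N - 1) + 3

Computing the first terms: x_1 = 10, x_2 = -18, x_3 = 66. This suggests x_N = 7(-3)^(N - 1) + 3.
Base case (N = 1): the formula gives 10 = 10 = x_1.
Suppose the result is true for N = i, so x_i = 7(-3)^(i - 1) + 3.
Then x_{i+1} = -3·x_i + 12 = -3·(7(-3)^(i - 1) + 3) + 12 = 7(-3)^i + 3 = 7(-3)^((i+1) - 1) + 3,
which is the claimed formula at N = i+1.
Hence, by induction on N, the claim holds for every N ≥ 1.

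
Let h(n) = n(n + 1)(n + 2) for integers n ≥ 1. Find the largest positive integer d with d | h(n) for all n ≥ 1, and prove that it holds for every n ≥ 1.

d = 6

Computing the first values: h(1) = 6 and h(2) = 24; gcd(6, 24) = 6, so d ≤ 6.
We prove 6 | n(n + 1)(n + 2) for all n ≥ 1 by induction on n.
For the base case n = 1: h(1) = 6 = 6·(1), so 6 | h(1).
Suppose the result is true for n = m, i.e. 6 | h(m). Then
h(m+1) − h(m) = (m+1)·(m+2)·(m+3) − m·(m+1)·(m+2) = (m+1)·(m+2)·[(m+3) − m] = 3·(m+1)·(m+2). The product of 2 consecutive integers is divisible by (2)! = 2, so h(m+1) − h(m) is divisible by 3·2 = 6. By the inductive hypothesis 6 | h(m), hence 6 | h(m+1).
Hence, by induction on n, the claim holds for every n ≥ 1.
Therefore the largest such d is 6.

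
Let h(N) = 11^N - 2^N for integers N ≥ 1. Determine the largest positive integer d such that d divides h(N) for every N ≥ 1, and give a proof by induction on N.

Computing the first values: h(1) = 9 and h(2) = 117; gcd(9, 117) = 9, so d ≤ 9.
We prove 9 | 11^N - 2^N for all N ≥ 1 by induction on N.
For the base case N = 1: h(1) = 9 = 9·(1), so 9 | h(1).
For the inductive step, assume it holds for an arbitrary k ≥ 1, i.e. 9 | h(k). Then
11^{k+1} − 2^{k+1} = 11·11^k − 2·2^k = 11·(11^k − 2^k) + (9)·2^k. The first term is divisible by 9 by the inductive hypothesis, and the second term (9)·2^k is divisible by 9 since 9 | 9. Hence 9 | h(k+1).
This completes the induction.
Therefore the largest such d is 9.

d = 9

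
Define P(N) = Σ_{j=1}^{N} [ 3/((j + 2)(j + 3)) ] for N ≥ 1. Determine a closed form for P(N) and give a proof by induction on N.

We claim P(N) = N/(N + 3) for all N ≥ 1.
For the base case N = 1: P(1) = 1/4, and the closed form gives 1/4. They agree.
Suppose the result is true for N = j, so P(j) = j/(j + 3).
Then P(j+1) = P(j) + (3/((j + 3)(j + 4))) = (j/(j + 3)) + (3/((j + 3)(j + 4))).
Simplifying, P(j+1) = (j + 1)/(j + 4) = (j+1)/((j+1) + 3),
which is the closed form with N = j+1.
By the principle of mathematical induction, the result holds for all N ≥ 1.

P(N) = N/(N + 3)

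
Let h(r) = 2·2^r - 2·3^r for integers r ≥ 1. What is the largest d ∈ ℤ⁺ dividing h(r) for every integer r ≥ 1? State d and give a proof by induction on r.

d = 2

Computing the first values: h(1) = -2 and h(2) = -10; gcd(-2, -10) = 2, so d ≤ 2.
We prove 2 | 2·2^r - 2·3^r for all r ≥ 1 by induction on r.
Base step (r = 1): h(1) = -2 = 2·(-1), so 2 | h(1).
Inductive step: suppose the statement holds for some m ≥ 1, i.e. 2 | h(m). Then
h(m+1) − 3·h(m) = (2·2^(m+1) - 2·3^(m+1)) − 3·(2·2^m - 2·3^m) = (2)·2^m·(2 − 3) = (-2)·2^m. Since 2 | h(m) by the inductive hypothesis, 2 | 3·h(m); and 2 | -2 since -2 = 2·-1. Therefore 2 | h(m+1).
By induction, the statement is established for all r ≥ 1.
Therefore the largest such d is 2.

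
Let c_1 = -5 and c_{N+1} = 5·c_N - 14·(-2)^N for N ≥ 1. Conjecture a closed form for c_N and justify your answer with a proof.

Computing the first terms: c_1 = -5, c_2 = 3, c_3 = -41. This suggests c_N = -(-2)^(N + 1) - 5^(N - 1).
Base step (N = 1): the formula gives -5 = -5 = c_1.
For the inductive step, assume it holds for an arbitrary p ≥ 1, so c_p = -(-2)^(p + 1) - 5^(p - 1).
Then c_{p+1} = 5·c_p - 14·(-2)^p = 5·(-(-2)^(p + 1) - 5^(p - 1)) - 14·(-2)^p = -(-2)^(p + 2) - 5^p = -(-2)^((p+1) + 1) - 5^((p+1) - 1),
which is the claimed formula at N = p+1.
By induction, the statement is established for all N ≥ 1.

c_N = -(-2)^(N + 1) - 5^(N - 1)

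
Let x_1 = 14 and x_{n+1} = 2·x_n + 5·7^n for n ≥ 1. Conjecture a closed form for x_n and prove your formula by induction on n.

x_n = 7·2^(n - 1) + 7^n

Computing the first terms: x_1 = 14, x_2 = 63, x_3 = 371. This suggests x_n = 7·2^(n - 1) + 7^n.
For the base case n = 1: the formula gives 14 = 14 = x_1.
Inductive step: suppose the statement holds for some k ≥ 1, so x_k = 7·2^(k - 1) + 7^k.
Then x_{k+1} = 2·x_k + 5·7^k = 2·(7·2^(k - 1) + 7^k) + 5·7^k = 7·2^k + 7^(k + 1) = 7·2^((k+1) - 1) + 7^(k+1),
which is the claimed formula at n = k+1.
Hence, by induction on n, the claim holds for every n ≥ 1.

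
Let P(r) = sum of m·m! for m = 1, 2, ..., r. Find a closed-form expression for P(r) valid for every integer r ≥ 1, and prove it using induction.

P(r) = (r + 1)! - 1

We claim P(r) = (r + 1)! - 1 for all r ≥ 1.
When r = 1: P(1) = 1, and the closed form gives 1. They agree.
Inductive step: suppose the statement holds for some m ≥ 1, so P(m) = (m + 1)! - 1.
Then P(m+1) = P(m) + ((m + 1)(m + 1)!) = ((m + 1)! - 1) + ((m + 1)(m + 1)!).
Simplifying, P(m+1) = ((m+1) + 1)! - 1,
which is the closed form with r = m+1.
By induction, the statement is established for all r ≥ 1.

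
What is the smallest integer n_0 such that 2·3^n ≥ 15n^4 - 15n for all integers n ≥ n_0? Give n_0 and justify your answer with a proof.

At n = 10: 118098 < 149850, so the inequality fails and n_0 ≥ 11. We prove 2·3^n ≥ 15n^4 - 15n for all n ≥ 11.
Base step (n = 11): 2·3^n = 354294 and 15n^4 - 15n = 219450, so 354294 ≥ 219450.
Inductive step: assume the claim holds for n = p, so 2·3^p ≥ 15p^4 - 15p.
Then 2·3^(p + 1) = 3·(2·3^p) ≥ 3·(15p^4 - 15p).
Also, for p ≥ 11 we have 3·(15p^4 - 15p) ≥ 15(p+1)^4 - 15(p+1), since 3·(15p^4 - 15p) − (15(p+1)^4 - 15(p+1)) = 30p^4 - 60p^3 - 90p^2 - 90p, which is nonnegative for all p ≥ 11.
Combining, 2·3^(p + 1) ≥ 15(p+1)^4 - 15(p+1).
This completes the induction.
Hence the smallest such n_0 is 11.

n_0 = 11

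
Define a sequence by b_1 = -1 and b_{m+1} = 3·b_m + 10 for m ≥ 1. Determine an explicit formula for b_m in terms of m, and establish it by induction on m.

Computing the first terms: b_1 = -1, b_2 = 7, b_3 = 31. This suggests b_m = 4·3^(m - 1) - 5.
Base step (m = 1): the formula gives -1 = -1 = b_1.
Inductive step: assume the claim holds for m = i, so b_i = 4·3^(i - 1) - 5.
Then b_{i+1} = 3·b_i + 10 = 3·(4·3^(i - 1) - 5) + 10 = 4·3^i - 5 = 4·3^((i+1) - 1) - 5,
which is the claimed formula at m = i+1.
By induction, the statement is established for all m ≥ 1.

b_m = 4·3^(m - 1) - 5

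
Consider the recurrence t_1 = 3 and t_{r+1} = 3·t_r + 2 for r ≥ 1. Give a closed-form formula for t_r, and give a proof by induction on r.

t_r = 4·3^(r - 1) - 1

Computing the first terms: t_1 = 3, t_2 = 11, t_3 = 35. This suggests t_r = 4·3^(r - 1) - 1.
Base case (r = 1): the formula gives 3 = 3 = t_1.
Suppose the result is true for r = k, so t_k = 4·3^(k - 1) - 1.
Then t_{k+1} = 3·t_k + 2 = 3·(4·3^(k - 1) - 1) + 2 = 4·3^k - 1 = 4·3^((k+1) - 1) - 1,
which is the claimed formula at r = k+1.
By induction, the statement is established for all r ≥ 1.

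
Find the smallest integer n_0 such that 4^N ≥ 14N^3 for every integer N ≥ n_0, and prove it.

n_0 = 6

At N = 5: 1024 < 1750, so the inequality fails and n_0 ≥ 6. We prove 4^N ≥ 14N^3 for all N ≥ 6.
When N = 6: 4^N = 4096 and 14N^3 = 3024, so 4096 ≥ 3024.
For the inductive step, assume it holds for an arbitrary j ≥ 6, so 4^j ≥ 14j^3.
Then 4^(j + 1) = 4·(4^j) ≥ 4·(14j^3).
Also, for j ≥ 6 we have 4·(14j^3) ≥ 14(j+1)^3, since 4 ≥ (1 + 1/j)^3 for all j ≥ 6.
Combining, 4^(j + 1) ≥ 14(j+1)^3.
By induction, the statement is established for all N ≥ 6.
Hence the smallest such n_0 is 6.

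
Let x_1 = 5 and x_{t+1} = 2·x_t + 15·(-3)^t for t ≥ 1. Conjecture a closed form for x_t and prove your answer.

Computing the first terms: x_1 = 5, x_2 = -35, x_3 = 65. This suggests x_t = (-3)^(t + 1) - 2^(t + 1).
When t = 1: the formula gives 5 = 5 = x_1.
Suppose the result is true for t = j, so x_j = (-3)^(j + 1) - 2^(j + 1).
Then x_{j+1} = 2·x_j + 15·(-3)^j = 2·((-3)^(j + 1) - 2^(j + 1)) + 15·(-3)^j = (-3)^(j + 2) - 2^(j + 2) = (-3)^((j+1) + 1) - 2^((j+1) + 1),
which is the claimed formula at t = j+1.
By the principle of mathematical induction, the result holds for all t ≥ 1.

x_t = (-3)^(t + 1) - 2^(t + 1)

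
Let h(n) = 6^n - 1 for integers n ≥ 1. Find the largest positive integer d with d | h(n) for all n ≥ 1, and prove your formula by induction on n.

d = 5

Computing the first values: h(1) = 5 and h(2) = 35; gcd(5, 35) = 5, so d ≤ 5.
We prove 5 | 6^n - 1 for all n ≥ 1 by induction on n.
Base case (n = 1): h(1) = 5 = 5·(1), so 5 | h(1).
Suppose the result is true for n = i, i.e. 5 | h(i). Then
6^{i+1} − 1^{i+1} = 6·6^i − 1·1^i = 6·(6^i − 1^i) + (5)·1^i. The first term is divisible by 5 by the inductive hypothesis, and the second term (5)·1^i is divisible by 5 since 5 | 5. Hence 5 | h(i+1).
By the principle of mathematical induction, the result holds for all n ≥ 1.
Therefore the largest such d is 5.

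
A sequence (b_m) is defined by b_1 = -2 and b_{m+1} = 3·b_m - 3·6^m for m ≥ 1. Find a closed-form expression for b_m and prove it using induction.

Computing the first terms: b_1 = -2, b_2 = -24, b_3 = -180. This suggests b_m = 4·3^(m - 1) - 6^m.
For the base case m = 1: the formula gives -2 = -2 = b_1.
Suppose the result is true for m = p, so b_p = 4·3^(p - 1) - 6^p.
Then b_{p+1} = 3·b_p - 3·6^p = 3·(4·3^(p - 1) - 6^p) - 3·6^p = 4·3^p - 6^(p + 1) = 4·3^((p+1) - 1) - 6^(p+1),
which is the claimed formula at m = p+1.
Hence, by induction on m, the claim holds for every m ≥ 1.

b_m = 4·3^(m - 1) - 6^m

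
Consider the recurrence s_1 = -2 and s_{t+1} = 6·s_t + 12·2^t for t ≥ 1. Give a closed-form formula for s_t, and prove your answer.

Computing the first terms: s_1 = -2, s_2 = 12, s_3 = 120. This suggests s_t = -3·2^t + 4·6^(t - 1).
Base step (t = 1): the formula gives -2 = -2 = s_1.
For the inductive step, assume it holds for an arbitrary r ≥ 1, so s_r = -3·2^r + 4·6^(r - 1).
Then s_{r+1} = 6·s_r + 12·2^r = 6·(-3·2^r + 4·6^(r - 1)) + 12·2^r = -3·2^(r + 1) + 4·6^r = -3·2^(r+1) + 4·6^((r+1) - 1),
which is the claimed formula at t = r+1.
By the principle of mathematical induction, the result holds for all t ≥ 1.

s_t = -3·2^t + 4·6^(t - 1)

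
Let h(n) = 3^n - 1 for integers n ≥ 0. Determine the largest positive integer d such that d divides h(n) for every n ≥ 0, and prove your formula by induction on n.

Computing the first values: h(0) = 0 and h(1) = 2; gcd(0, 2) = 2, so d ≤ 2.
We prove 2 | 3^n - 1 for all n ≥ 0 by induction on n.
Base step (n = 0): h(0) = 0 = 2·(0), so 2 | h(0).
For the inductive step, assume it holds for an arbitrary i ≥ 0, i.e. 2 | h(i). Then
h(i+1) = 3^(i+1) - 1 = 3·(3^i - 1) + 2 = 3·h(i) + 2. The first term is divisible by 2 by the inductive hypothesis, and 2 is divisible by 2. Hence 2 | h(i+1).
By induction, the statement is established for all n ≥ 0.
Therefore the largest such d is 2.

d = 2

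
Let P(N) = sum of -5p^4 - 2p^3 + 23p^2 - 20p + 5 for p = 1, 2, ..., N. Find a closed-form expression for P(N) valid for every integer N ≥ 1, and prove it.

We claim P(N) = -N(N^4 + 3N^3 - 5N^2 - N + 1) for all N ≥ 1.
Base step (N = 1): P(1) = 1, and the closed form gives 1. They agree.
Inductive step: assume the claim holds for N = p, so P(p) = p(-p^4 - 3p^3 + 5p^2 + p - 1).
Then P(p+1) = P(p) + (-5p^4 - 22p^3 - 13p^2 + 1) = (p(-p^4 - 3p^3 + 5p^2 + p - 1)) + (-5p^4 - 22p^3 - 13p^2 + 1).
Simplifying, P(p+1) = -(p + 1)(p^4 + 7p^3 + 10p^2 + 2p - 1) = -(p+1)((p+1)^4 + 3(p+1)^3 - 5(p+1)^2 - (p+1) + 1),
which is the closed form with N = p+1.
By the principle of mathematical induction, the result holds for all N ≥ 1.

P(N) = -N(N^4 + 3N^3 - 5N^2 - N + 1)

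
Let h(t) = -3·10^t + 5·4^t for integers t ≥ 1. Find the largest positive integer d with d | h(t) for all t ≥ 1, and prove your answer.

d = 10

Computing the first values: h(1) = -10 and h(2) = -220; gcd(-10, -220) = 10, so d ≤ 10.
We prove 10 | -3·10^t + 5·4^t for all t ≥ 1 by induction on t.
Base case (t = 1): h(1) = -10 = 10·(-1), so 10 | h(1).
Inductive step: assume the claim holds for t = i, i.e. 10 | h(i). Then
h(i+1) − 10·h(i) = (-3·10^(i+1) + 5·4^(i+1)) − 10·(-3·10^i + 5·4^i) = (5)·4^i·(4 − 10) = (-30)·4^i. Since 10 | h(i) by the inductive hypothesis, 10 | 10·h(i); and 10 | -30 since -30 = 10·-3. Therefore 10 | h(i+1).
This completes the induction.
Therefore the largest such d is 10.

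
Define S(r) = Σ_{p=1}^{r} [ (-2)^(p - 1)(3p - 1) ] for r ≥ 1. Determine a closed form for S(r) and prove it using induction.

We claim S(r) = -(-2)^r·r for all r ≥ 1.
When r = 1: S(1) = 2, and the closed form gives 2. They agree.
Inductive step: assume the claim holds for r = p, so S(p) = -(-2)^p·p.
Then S(p+1) = S(p) + ((-2)^p(3p + 2)) = (-(-2)^p·p) + ((-2)^p(3p + 2)).
Simplifying, S(p+1) = 2(-2)^p(p + 1) = -(-2)^(p+1)·(p+1),
which is the closed form with r = p+1.
This completes the induction.

S(r) = -(-2)^r·r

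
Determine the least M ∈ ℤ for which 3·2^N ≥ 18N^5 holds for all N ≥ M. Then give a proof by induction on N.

At N = 26: 201326592 < 213864768, so the inequality fails and M ≥ 27. We prove 3·2^N ≥ 18N^5 for all N ≥ 27.
Base step (N = 27): 3·2^N = 402653184 and 18N^5 = 258280326, so 402653184 ≥ 258280326.
Inductive step: suppose the statement holds for some m ≥ 27, so 3·2^m ≥ 18m^5.
Then 3·2^(m + 1) = 2·(3·2^m) ≥ 2·(18m^5).
Also, for m ≥ 27 we have 2·(18m^5) ≥ 18(m+1)^5, since 2 ≥ (1 + 1/m)^5 for all m ≥ 27.
Combining, 3·2^(m + 1) ≥ 18(m+1)^5.
Hence, by induction on N, the claim holds for every N ≥ 27.
Hence the smallest such M is 27.

M = 27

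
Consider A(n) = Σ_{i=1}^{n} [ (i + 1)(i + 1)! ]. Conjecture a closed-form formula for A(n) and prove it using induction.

A(n) = (n + 2)! - 2

We claim A(n) = (n + 2)! - 2 for all n ≥ 1.
Base step (n = 1): A(1) = 4, and the closed form gives 4. They agree.
For the inductive step, assume it holds for an arbitrary i ≥ 1, so A(i) = (i + 2)! - 2.
Then A(i+1) = A(i) + ((i + 2)(i + 2)!) = ((i + 2)! - 2) + ((i + 2)(i + 2)!).
Simplifying, A(i+1) = ((i+1) + 2)! - 2,
which is the closed form with n = i+1.
This completes the induction.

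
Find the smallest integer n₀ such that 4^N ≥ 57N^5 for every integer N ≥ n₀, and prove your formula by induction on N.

At N = 11: 4194304 < 9179907, so the inequality fails and n₀ ≥ 12. We prove 4^N ≥ 57N^5 for all N ≥ 12.
Base step (N = 12): 4^N = 16777216 and 57N^5 = 14183424, so 16777216 ≥ 14183424.
Inductive step: assume the claim holds for N = j, so 4^j ≥ 57j^5.
Then 4^(j + 1) = 4·(4^j) ≥ 4·(57j^5).
Also, for j ≥ 12 we have 4·(57j^5) ≥ 57(j+1)^5, since 4 ≥ (1 + 1/j)^5 for all j ≥ 12.
Combining, 4^(j + 1) ≥ 57(j+1)^5.
By induction, the statement is established for all N ≥ 12.
Hence the smallest such n₀ is 12.

n₀ = 12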